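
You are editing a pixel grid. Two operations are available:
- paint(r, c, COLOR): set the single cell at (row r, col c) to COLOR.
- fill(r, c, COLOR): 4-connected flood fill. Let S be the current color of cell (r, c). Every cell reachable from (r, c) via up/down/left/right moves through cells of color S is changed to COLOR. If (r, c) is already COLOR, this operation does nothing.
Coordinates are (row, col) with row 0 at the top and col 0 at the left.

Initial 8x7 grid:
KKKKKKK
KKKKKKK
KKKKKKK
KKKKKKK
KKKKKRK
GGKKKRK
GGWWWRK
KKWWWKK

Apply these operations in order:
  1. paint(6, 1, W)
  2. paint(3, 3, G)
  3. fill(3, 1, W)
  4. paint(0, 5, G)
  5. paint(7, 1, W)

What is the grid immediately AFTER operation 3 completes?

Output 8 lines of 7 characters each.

Answer: WWWWWWW
WWWWWWW
WWWWWWW
WWWGWWW
WWWWWRW
GGWWWRW
GWWWWRW
KKWWWWW

Derivation:
After op 1 paint(6,1,W):
KKKKKKK
KKKKKKK
KKKKKKK
KKKKKKK
KKKKKRK
GGKKKRK
GWWWWRK
KKWWWKK
After op 2 paint(3,3,G):
KKKKKKK
KKKKKKK
KKKKKKK
KKKGKKK
KKKKKRK
GGKKKRK
GWWWWRK
KKWWWKK
After op 3 fill(3,1,W) [40 cells changed]:
WWWWWWW
WWWWWWW
WWWWWWW
WWWGWWW
WWWWWRW
GGWWWRW
GWWWWRW
KKWWWWW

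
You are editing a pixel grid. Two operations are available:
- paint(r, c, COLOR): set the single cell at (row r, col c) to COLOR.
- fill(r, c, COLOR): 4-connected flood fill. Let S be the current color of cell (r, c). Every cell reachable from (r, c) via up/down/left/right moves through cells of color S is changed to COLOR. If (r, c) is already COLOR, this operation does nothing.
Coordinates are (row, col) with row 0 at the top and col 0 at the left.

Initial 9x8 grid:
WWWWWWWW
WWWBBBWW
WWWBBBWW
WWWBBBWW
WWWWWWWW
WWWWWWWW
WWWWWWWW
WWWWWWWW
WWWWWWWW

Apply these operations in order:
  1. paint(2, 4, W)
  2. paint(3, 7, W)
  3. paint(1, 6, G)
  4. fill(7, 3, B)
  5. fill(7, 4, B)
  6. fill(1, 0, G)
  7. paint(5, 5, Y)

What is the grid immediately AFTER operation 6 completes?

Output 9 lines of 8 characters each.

After op 1 paint(2,4,W):
WWWWWWWW
WWWBBBWW
WWWBWBWW
WWWBBBWW
WWWWWWWW
WWWWWWWW
WWWWWWWW
WWWWWWWW
WWWWWWWW
After op 2 paint(3,7,W):
WWWWWWWW
WWWBBBWW
WWWBWBWW
WWWBBBWW
WWWWWWWW
WWWWWWWW
WWWWWWWW
WWWWWWWW
WWWWWWWW
After op 3 paint(1,6,G):
WWWWWWWW
WWWBBBGW
WWWBWBWW
WWWBBBWW
WWWWWWWW
WWWWWWWW
WWWWWWWW
WWWWWWWW
WWWWWWWW
After op 4 fill(7,3,B) [62 cells changed]:
BBBBBBBB
BBBBBBGB
BBBBWBBB
BBBBBBBB
BBBBBBBB
BBBBBBBB
BBBBBBBB
BBBBBBBB
BBBBBBBB
After op 5 fill(7,4,B) [0 cells changed]:
BBBBBBBB
BBBBBBGB
BBBBWBBB
BBBBBBBB
BBBBBBBB
BBBBBBBB
BBBBBBBB
BBBBBBBB
BBBBBBBB
After op 6 fill(1,0,G) [70 cells changed]:
GGGGGGGG
GGGGGGGG
GGGGWGGG
GGGGGGGG
GGGGGGGG
GGGGGGGG
GGGGGGGG
GGGGGGGG
GGGGGGGG

Answer: GGGGGGGG
GGGGGGGG
GGGGWGGG
GGGGGGGG
GGGGGGGG
GGGGGGGG
GGGGGGGG
GGGGGGGG
GGGGGGGG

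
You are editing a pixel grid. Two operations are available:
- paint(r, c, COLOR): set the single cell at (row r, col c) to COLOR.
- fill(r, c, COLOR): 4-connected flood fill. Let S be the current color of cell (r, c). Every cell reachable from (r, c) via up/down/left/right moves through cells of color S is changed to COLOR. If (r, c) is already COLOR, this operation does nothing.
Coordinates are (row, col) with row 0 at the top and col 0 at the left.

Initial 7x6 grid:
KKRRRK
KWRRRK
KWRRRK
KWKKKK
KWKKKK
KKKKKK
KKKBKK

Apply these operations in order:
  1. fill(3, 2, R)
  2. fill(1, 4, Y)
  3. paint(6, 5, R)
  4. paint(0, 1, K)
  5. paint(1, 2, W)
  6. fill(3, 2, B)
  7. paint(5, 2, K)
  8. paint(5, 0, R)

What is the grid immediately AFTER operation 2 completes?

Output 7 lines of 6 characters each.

After op 1 fill(3,2,R) [28 cells changed]:
RRRRRR
RWRRRR
RWRRRR
RWRRRR
RWRRRR
RRRRRR
RRRBRR
After op 2 fill(1,4,Y) [37 cells changed]:
YYYYYY
YWYYYY
YWYYYY
YWYYYY
YWYYYY
YYYYYY
YYYBYY

Answer: YYYYYY
YWYYYY
YWYYYY
YWYYYY
YWYYYY
YYYYYY
YYYBYY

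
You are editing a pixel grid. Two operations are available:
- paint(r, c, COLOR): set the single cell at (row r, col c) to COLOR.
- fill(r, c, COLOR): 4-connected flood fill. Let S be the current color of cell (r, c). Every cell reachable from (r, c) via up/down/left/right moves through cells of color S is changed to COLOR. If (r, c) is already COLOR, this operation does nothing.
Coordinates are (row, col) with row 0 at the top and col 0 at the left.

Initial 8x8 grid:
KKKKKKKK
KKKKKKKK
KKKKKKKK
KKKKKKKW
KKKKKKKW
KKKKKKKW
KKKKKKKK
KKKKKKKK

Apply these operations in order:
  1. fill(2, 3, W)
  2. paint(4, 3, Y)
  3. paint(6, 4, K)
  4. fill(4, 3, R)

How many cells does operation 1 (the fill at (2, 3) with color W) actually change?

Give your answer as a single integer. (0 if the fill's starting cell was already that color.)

After op 1 fill(2,3,W) [61 cells changed]:
WWWWWWWW
WWWWWWWW
WWWWWWWW
WWWWWWWW
WWWWWWWW
WWWWWWWW
WWWWWWWW
WWWWWWWW

Answer: 61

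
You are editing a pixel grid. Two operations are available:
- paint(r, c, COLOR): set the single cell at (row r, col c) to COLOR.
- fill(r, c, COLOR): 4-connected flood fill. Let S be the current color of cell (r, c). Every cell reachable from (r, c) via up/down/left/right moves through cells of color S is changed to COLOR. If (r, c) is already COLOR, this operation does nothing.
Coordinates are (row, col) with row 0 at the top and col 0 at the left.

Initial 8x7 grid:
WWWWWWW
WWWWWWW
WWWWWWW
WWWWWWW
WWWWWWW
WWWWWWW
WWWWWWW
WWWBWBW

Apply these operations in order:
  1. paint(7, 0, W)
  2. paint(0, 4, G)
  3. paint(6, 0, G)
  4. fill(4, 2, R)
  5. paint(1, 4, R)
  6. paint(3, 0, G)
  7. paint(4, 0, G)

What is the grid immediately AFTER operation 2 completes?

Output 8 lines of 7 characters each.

After op 1 paint(7,0,W):
WWWWWWW
WWWWWWW
WWWWWWW
WWWWWWW
WWWWWWW
WWWWWWW
WWWWWWW
WWWBWBW
After op 2 paint(0,4,G):
WWWWGWW
WWWWWWW
WWWWWWW
WWWWWWW
WWWWWWW
WWWWWWW
WWWWWWW
WWWBWBW

Answer: WWWWGWW
WWWWWWW
WWWWWWW
WWWWWWW
WWWWWWW
WWWWWWW
WWWWWWW
WWWBWBW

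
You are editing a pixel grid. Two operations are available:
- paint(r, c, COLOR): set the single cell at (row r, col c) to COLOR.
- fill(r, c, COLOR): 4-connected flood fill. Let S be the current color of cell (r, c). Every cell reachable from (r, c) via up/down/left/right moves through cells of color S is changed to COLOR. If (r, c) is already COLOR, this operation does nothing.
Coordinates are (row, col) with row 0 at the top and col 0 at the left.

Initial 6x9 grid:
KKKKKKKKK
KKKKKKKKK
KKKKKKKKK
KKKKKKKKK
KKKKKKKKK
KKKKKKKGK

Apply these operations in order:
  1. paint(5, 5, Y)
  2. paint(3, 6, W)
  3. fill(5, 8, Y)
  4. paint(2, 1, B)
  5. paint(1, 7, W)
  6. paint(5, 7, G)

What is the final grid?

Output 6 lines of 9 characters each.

After op 1 paint(5,5,Y):
KKKKKKKKK
KKKKKKKKK
KKKKKKKKK
KKKKKKKKK
KKKKKKKKK
KKKKKYKGK
After op 2 paint(3,6,W):
KKKKKKKKK
KKKKKKKKK
KKKKKKKKK
KKKKKKWKK
KKKKKKKKK
KKKKKYKGK
After op 3 fill(5,8,Y) [51 cells changed]:
YYYYYYYYY
YYYYYYYYY
YYYYYYYYY
YYYYYYWYY
YYYYYYYYY
YYYYYYYGY
After op 4 paint(2,1,B):
YYYYYYYYY
YYYYYYYYY
YBYYYYYYY
YYYYYYWYY
YYYYYYYYY
YYYYYYYGY
After op 5 paint(1,7,W):
YYYYYYYYY
YYYYYYYWY
YBYYYYYYY
YYYYYYWYY
YYYYYYYYY
YYYYYYYGY
After op 6 paint(5,7,G):
YYYYYYYYY
YYYYYYYWY
YBYYYYYYY
YYYYYYWYY
YYYYYYYYY
YYYYYYYGY

Answer: YYYYYYYYY
YYYYYYYWY
YBYYYYYYY
YYYYYYWYY
YYYYYYYYY
YYYYYYYGY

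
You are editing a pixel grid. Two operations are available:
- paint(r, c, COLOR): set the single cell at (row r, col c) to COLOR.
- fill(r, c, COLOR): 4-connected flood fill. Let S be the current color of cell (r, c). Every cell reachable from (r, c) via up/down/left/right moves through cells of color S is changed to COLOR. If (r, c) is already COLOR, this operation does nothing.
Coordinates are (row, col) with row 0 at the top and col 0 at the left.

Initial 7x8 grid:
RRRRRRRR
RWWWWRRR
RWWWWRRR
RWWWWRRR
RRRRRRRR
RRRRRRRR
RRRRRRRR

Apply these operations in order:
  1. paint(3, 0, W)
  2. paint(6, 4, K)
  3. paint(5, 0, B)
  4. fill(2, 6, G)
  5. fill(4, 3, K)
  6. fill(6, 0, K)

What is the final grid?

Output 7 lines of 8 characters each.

After op 1 paint(3,0,W):
RRRRRRRR
RWWWWRRR
RWWWWRRR
WWWWWRRR
RRRRRRRR
RRRRRRRR
RRRRRRRR
After op 2 paint(6,4,K):
RRRRRRRR
RWWWWRRR
RWWWWRRR
WWWWWRRR
RRRRRRRR
RRRRRRRR
RRRRKRRR
After op 3 paint(5,0,B):
RRRRRRRR
RWWWWRRR
RWWWWRRR
WWWWWRRR
RRRRRRRR
BRRRRRRR
RRRRKRRR
After op 4 fill(2,6,G) [41 cells changed]:
GGGGGGGG
GWWWWGGG
GWWWWGGG
WWWWWGGG
GGGGGGGG
BGGGGGGG
GGGGKGGG
After op 5 fill(4,3,K) [41 cells changed]:
KKKKKKKK
KWWWWKKK
KWWWWKKK
WWWWWKKK
KKKKKKKK
BKKKKKKK
KKKKKKKK
After op 6 fill(6,0,K) [0 cells changed]:
KKKKKKKK
KWWWWKKK
KWWWWKKK
WWWWWKKK
KKKKKKKK
BKKKKKKK
KKKKKKKK

Answer: KKKKKKKK
KWWWWKKK
KWWWWKKK
WWWWWKKK
KKKKKKKK
BKKKKKKK
KKKKKKKK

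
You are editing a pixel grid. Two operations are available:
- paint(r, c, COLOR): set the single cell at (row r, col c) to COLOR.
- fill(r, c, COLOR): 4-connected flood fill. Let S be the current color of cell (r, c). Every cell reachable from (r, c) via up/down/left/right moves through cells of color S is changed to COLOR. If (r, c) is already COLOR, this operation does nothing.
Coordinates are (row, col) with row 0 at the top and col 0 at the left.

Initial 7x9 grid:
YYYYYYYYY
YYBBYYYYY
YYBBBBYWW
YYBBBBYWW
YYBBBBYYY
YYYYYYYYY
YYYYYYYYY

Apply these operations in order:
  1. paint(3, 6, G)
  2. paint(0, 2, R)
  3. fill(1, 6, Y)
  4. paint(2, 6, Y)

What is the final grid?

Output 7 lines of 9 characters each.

After op 1 paint(3,6,G):
YYYYYYYYY
YYBBYYYYY
YYBBBBYWW
YYBBBBGWW
YYBBBBYYY
YYYYYYYYY
YYYYYYYYY
After op 2 paint(0,2,R):
YYRYYYYYY
YYBBYYYYY
YYBBBBYWW
YYBBBBGWW
YYBBBBYYY
YYYYYYYYY
YYYYYYYYY
After op 3 fill(1,6,Y) [0 cells changed]:
YYRYYYYYY
YYBBYYYYY
YYBBBBYWW
YYBBBBGWW
YYBBBBYYY
YYYYYYYYY
YYYYYYYYY
After op 4 paint(2,6,Y):
YYRYYYYYY
YYBBYYYYY
YYBBBBYWW
YYBBBBGWW
YYBBBBYYY
YYYYYYYYY
YYYYYYYYY

Answer: YYRYYYYYY
YYBBYYYYY
YYBBBBYWW
YYBBBBGWW
YYBBBBYYY
YYYYYYYYY
YYYYYYYYY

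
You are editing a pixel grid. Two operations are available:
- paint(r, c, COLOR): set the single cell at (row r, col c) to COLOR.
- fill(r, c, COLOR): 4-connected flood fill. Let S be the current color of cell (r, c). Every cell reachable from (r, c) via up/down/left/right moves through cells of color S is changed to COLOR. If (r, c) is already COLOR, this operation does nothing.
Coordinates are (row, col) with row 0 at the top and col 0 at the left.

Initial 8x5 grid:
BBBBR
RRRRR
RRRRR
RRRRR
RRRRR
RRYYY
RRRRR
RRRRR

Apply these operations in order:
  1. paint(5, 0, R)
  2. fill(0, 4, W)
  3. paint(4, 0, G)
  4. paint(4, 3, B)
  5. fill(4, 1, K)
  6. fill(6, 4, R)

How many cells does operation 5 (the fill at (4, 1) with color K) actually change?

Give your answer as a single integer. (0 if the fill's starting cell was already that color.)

Answer: 31

Derivation:
After op 1 paint(5,0,R):
BBBBR
RRRRR
RRRRR
RRRRR
RRRRR
RRYYY
RRRRR
RRRRR
After op 2 fill(0,4,W) [33 cells changed]:
BBBBW
WWWWW
WWWWW
WWWWW
WWWWW
WWYYY
WWWWW
WWWWW
After op 3 paint(4,0,G):
BBBBW
WWWWW
WWWWW
WWWWW
GWWWW
WWYYY
WWWWW
WWWWW
After op 4 paint(4,3,B):
BBBBW
WWWWW
WWWWW
WWWWW
GWWBW
WWYYY
WWWWW
WWWWW
After op 5 fill(4,1,K) [31 cells changed]:
BBBBK
KKKKK
KKKKK
KKKKK
GKKBK
KKYYY
KKKKK
KKKKK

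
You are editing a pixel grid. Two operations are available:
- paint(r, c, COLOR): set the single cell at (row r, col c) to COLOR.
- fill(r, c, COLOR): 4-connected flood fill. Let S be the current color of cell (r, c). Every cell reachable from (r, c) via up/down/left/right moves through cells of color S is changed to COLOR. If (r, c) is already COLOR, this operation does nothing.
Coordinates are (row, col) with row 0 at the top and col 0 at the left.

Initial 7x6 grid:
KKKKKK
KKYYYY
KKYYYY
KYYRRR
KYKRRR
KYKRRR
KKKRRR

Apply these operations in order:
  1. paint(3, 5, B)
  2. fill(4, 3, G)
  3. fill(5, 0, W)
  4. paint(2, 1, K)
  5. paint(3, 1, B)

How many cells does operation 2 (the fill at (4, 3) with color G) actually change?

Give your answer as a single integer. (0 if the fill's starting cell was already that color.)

After op 1 paint(3,5,B):
KKKKKK
KKYYYY
KKYYYY
KYYRRB
KYKRRR
KYKRRR
KKKRRR
After op 2 fill(4,3,G) [11 cells changed]:
KKKKKK
KKYYYY
KKYYYY
KYYGGB
KYKGGG
KYKGGG
KKKGGG

Answer: 11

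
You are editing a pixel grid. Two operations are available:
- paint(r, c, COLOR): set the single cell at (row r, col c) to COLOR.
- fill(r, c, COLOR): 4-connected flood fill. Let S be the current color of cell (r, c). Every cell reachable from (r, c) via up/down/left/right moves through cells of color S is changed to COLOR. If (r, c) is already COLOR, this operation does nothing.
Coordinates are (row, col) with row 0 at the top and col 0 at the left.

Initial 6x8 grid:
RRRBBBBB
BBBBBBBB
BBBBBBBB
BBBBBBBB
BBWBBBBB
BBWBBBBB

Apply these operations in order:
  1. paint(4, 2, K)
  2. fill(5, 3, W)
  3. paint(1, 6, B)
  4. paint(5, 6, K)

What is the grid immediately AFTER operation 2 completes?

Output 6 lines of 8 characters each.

After op 1 paint(4,2,K):
RRRBBBBB
BBBBBBBB
BBBBBBBB
BBBBBBBB
BBKBBBBB
BBWBBBBB
After op 2 fill(5,3,W) [43 cells changed]:
RRRWWWWW
WWWWWWWW
WWWWWWWW
WWWWWWWW
WWKWWWWW
WWWWWWWW

Answer: RRRWWWWW
WWWWWWWW
WWWWWWWW
WWWWWWWW
WWKWWWWW
WWWWWWWW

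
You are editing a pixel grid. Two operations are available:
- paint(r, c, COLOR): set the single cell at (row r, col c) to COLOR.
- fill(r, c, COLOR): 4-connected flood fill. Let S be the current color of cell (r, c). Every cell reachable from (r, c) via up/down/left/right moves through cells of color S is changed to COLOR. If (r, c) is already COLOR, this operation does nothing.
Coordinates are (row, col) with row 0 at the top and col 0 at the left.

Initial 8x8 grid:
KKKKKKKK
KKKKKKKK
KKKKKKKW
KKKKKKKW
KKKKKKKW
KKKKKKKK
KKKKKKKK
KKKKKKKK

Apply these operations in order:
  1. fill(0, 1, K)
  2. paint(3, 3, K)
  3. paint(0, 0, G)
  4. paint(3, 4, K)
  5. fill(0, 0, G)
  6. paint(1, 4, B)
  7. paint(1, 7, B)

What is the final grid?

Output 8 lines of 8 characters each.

After op 1 fill(0,1,K) [0 cells changed]:
KKKKKKKK
KKKKKKKK
KKKKKKKW
KKKKKKKW
KKKKKKKW
KKKKKKKK
KKKKKKKK
KKKKKKKK
After op 2 paint(3,3,K):
KKKKKKKK
KKKKKKKK
KKKKKKKW
KKKKKKKW
KKKKKKKW
KKKKKKKK
KKKKKKKK
KKKKKKKK
After op 3 paint(0,0,G):
GKKKKKKK
KKKKKKKK
KKKKKKKW
KKKKKKKW
KKKKKKKW
KKKKKKKK
KKKKKKKK
KKKKKKKK
After op 4 paint(3,4,K):
GKKKKKKK
KKKKKKKK
KKKKKKKW
KKKKKKKW
KKKKKKKW
KKKKKKKK
KKKKKKKK
KKKKKKKK
After op 5 fill(0,0,G) [0 cells changed]:
GKKKKKKK
KKKKKKKK
KKKKKKKW
KKKKKKKW
KKKKKKKW
KKKKKKKK
KKKKKKKK
KKKKKKKK
After op 6 paint(1,4,B):
GKKKKKKK
KKKKBKKK
KKKKKKKW
KKKKKKKW
KKKKKKKW
KKKKKKKK
KKKKKKKK
KKKKKKKK
After op 7 paint(1,7,B):
GKKKKKKK
KKKKBKKB
KKKKKKKW
KKKKKKKW
KKKKKKKW
KKKKKKKK
KKKKKKKK
KKKKKKKK

Answer: GKKKKKKK
KKKKBKKB
KKKKKKKW
KKKKKKKW
KKKKKKKW
KKKKKKKK
KKKKKKKK
KKKKKKKK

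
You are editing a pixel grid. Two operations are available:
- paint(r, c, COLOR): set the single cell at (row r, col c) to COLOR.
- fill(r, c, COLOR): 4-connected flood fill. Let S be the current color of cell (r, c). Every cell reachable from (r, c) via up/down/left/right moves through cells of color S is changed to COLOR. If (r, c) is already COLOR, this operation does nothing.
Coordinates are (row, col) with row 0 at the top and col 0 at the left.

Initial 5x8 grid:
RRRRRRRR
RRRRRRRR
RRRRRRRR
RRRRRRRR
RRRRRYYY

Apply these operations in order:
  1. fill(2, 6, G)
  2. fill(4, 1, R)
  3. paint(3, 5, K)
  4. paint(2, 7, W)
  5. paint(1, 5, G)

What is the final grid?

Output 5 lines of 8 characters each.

After op 1 fill(2,6,G) [37 cells changed]:
GGGGGGGG
GGGGGGGG
GGGGGGGG
GGGGGGGG
GGGGGYYY
After op 2 fill(4,1,R) [37 cells changed]:
RRRRRRRR
RRRRRRRR
RRRRRRRR
RRRRRRRR
RRRRRYYY
After op 3 paint(3,5,K):
RRRRRRRR
RRRRRRRR
RRRRRRRR
RRRRRKRR
RRRRRYYY
After op 4 paint(2,7,W):
RRRRRRRR
RRRRRRRR
RRRRRRRW
RRRRRKRR
RRRRRYYY
After op 5 paint(1,5,G):
RRRRRRRR
RRRRRGRR
RRRRRRRW
RRRRRKRR
RRRRRYYY

Answer: RRRRRRRR
RRRRRGRR
RRRRRRRW
RRRRRKRR
RRRRRYYY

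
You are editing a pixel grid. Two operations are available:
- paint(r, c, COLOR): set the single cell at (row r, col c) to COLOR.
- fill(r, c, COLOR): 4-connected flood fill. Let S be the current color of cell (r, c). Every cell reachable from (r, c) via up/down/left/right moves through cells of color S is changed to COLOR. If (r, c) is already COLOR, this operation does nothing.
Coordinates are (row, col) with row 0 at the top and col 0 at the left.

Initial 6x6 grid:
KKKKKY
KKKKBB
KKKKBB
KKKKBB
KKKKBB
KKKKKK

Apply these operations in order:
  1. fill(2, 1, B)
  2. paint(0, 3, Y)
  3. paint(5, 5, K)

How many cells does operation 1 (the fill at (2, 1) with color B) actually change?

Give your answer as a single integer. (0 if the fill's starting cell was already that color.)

After op 1 fill(2,1,B) [27 cells changed]:
BBBBBY
BBBBBB
BBBBBB
BBBBBB
BBBBBB
BBBBBB

Answer: 27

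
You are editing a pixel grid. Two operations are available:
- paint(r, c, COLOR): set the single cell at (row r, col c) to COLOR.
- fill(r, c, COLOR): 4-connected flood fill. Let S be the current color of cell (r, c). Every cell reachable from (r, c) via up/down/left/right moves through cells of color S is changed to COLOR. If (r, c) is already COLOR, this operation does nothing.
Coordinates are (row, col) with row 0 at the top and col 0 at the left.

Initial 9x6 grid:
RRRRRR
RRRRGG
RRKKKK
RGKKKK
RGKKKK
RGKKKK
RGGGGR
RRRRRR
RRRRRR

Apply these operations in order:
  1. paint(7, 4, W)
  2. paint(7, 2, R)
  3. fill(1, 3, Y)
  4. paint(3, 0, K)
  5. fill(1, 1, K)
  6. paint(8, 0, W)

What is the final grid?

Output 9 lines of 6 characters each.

After op 1 paint(7,4,W):
RRRRRR
RRRRGG
RRKKKK
RGKKKK
RGKKKK
RGKKKK
RGGGGR
RRRRWR
RRRRRR
After op 2 paint(7,2,R):
RRRRRR
RRRRGG
RRKKKK
RGKKKK
RGKKKK
RGKKKK
RGGGGR
RRRRWR
RRRRRR
After op 3 fill(1,3,Y) [28 cells changed]:
YYYYYY
YYYYGG
YYKKKK
YGKKKK
YGKKKK
YGKKKK
YGGGGY
YYYYWY
YYYYYY
After op 4 paint(3,0,K):
YYYYYY
YYYYGG
YYKKKK
KGKKKK
YGKKKK
YGKKKK
YGGGGY
YYYYWY
YYYYYY
After op 5 fill(1,1,K) [12 cells changed]:
KKKKKK
KKKKGG
KKKKKK
KGKKKK
YGKKKK
YGKKKK
YGGGGY
YYYYWY
YYYYYY
After op 6 paint(8,0,W):
KKKKKK
KKKKGG
KKKKKK
KGKKKK
YGKKKK
YGKKKK
YGGGGY
YYYYWY
WYYYYY

Answer: KKKKKK
KKKKGG
KKKKKK
KGKKKK
YGKKKK
YGKKKK
YGGGGY
YYYYWY
WYYYYY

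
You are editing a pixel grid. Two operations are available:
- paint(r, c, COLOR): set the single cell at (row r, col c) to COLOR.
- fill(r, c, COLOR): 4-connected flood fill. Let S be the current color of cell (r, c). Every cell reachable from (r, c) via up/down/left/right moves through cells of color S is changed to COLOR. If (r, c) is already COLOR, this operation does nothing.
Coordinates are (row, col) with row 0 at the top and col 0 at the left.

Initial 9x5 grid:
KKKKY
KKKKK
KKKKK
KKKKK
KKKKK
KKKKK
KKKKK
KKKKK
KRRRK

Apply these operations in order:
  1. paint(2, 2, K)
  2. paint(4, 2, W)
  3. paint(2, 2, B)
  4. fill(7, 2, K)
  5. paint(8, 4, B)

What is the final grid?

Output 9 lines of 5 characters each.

After op 1 paint(2,2,K):
KKKKY
KKKKK
KKKKK
KKKKK
KKKKK
KKKKK
KKKKK
KKKKK
KRRRK
After op 2 paint(4,2,W):
KKKKY
KKKKK
KKKKK
KKKKK
KKWKK
KKKKK
KKKKK
KKKKK
KRRRK
After op 3 paint(2,2,B):
KKKKY
KKKKK
KKBKK
KKKKK
KKWKK
KKKKK
KKKKK
KKKKK
KRRRK
After op 4 fill(7,2,K) [0 cells changed]:
KKKKY
KKKKK
KKBKK
KKKKK
KKWKK
KKKKK
KKKKK
KKKKK
KRRRK
After op 5 paint(8,4,B):
KKKKY
KKKKK
KKBKK
KKKKK
KKWKK
KKKKK
KKKKK
KKKKK
KRRRB

Answer: KKKKY
KKKKK
KKBKK
KKKKK
KKWKK
KKKKK
KKKKK
KKKKK
KRRRB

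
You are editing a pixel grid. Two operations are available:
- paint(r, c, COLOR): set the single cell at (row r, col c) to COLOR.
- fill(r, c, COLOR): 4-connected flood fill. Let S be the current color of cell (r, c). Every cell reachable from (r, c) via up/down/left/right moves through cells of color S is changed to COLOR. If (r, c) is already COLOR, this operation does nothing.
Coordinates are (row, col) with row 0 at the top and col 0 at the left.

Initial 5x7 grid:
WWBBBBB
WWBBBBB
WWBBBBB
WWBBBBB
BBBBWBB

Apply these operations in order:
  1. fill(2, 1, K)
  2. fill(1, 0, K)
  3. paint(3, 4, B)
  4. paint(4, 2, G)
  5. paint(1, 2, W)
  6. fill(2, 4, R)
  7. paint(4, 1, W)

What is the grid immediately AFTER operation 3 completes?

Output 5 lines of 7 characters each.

Answer: KKBBBBB
KKBBBBB
KKBBBBB
KKBBBBB
BBBBWBB

Derivation:
After op 1 fill(2,1,K) [8 cells changed]:
KKBBBBB
KKBBBBB
KKBBBBB
KKBBBBB
BBBBWBB
After op 2 fill(1,0,K) [0 cells changed]:
KKBBBBB
KKBBBBB
KKBBBBB
KKBBBBB
BBBBWBB
After op 3 paint(3,4,B):
KKBBBBB
KKBBBBB
KKBBBBB
KKBBBBB
BBBBWBB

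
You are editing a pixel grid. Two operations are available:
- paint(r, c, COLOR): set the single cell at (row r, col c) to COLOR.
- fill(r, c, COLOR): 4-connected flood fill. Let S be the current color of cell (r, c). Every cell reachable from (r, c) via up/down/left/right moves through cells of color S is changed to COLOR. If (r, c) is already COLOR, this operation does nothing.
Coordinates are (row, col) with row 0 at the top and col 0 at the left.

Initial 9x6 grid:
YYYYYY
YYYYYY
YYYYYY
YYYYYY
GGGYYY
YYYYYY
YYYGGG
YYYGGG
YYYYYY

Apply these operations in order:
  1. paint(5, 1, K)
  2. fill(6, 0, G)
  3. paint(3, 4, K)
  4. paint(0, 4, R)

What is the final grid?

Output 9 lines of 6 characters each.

After op 1 paint(5,1,K):
YYYYYY
YYYYYY
YYYYYY
YYYYYY
GGGYYY
YKYYYY
YYYGGG
YYYGGG
YYYYYY
After op 2 fill(6,0,G) [44 cells changed]:
GGGGGG
GGGGGG
GGGGGG
GGGGGG
GGGGGG
GKGGGG
GGGGGG
GGGGGG
GGGGGG
After op 3 paint(3,4,K):
GGGGGG
GGGGGG
GGGGGG
GGGGKG
GGGGGG
GKGGGG
GGGGGG
GGGGGG
GGGGGG
After op 4 paint(0,4,R):
GGGGRG
GGGGGG
GGGGGG
GGGGKG
GGGGGG
GKGGGG
GGGGGG
GGGGGG
GGGGGG

Answer: GGGGRG
GGGGGG
GGGGGG
GGGGKG
GGGGGG
GKGGGG
GGGGGG
GGGGGG
GGGGGG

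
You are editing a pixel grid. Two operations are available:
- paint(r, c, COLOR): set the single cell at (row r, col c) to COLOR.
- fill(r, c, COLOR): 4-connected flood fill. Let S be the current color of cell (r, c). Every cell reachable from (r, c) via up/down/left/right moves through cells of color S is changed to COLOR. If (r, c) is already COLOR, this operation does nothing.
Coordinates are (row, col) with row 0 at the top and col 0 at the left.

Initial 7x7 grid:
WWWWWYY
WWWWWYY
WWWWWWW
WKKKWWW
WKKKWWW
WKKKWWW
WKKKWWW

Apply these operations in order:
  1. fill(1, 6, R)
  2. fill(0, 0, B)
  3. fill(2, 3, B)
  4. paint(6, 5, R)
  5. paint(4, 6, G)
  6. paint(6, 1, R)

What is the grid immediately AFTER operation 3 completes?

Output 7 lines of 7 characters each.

Answer: BBBBBRR
BBBBBRR
BBBBBBB
BKKKBBB
BKKKBBB
BKKKBBB
BKKKBBB

Derivation:
After op 1 fill(1,6,R) [4 cells changed]:
WWWWWRR
WWWWWRR
WWWWWWW
WKKKWWW
WKKKWWW
WKKKWWW
WKKKWWW
After op 2 fill(0,0,B) [33 cells changed]:
BBBBBRR
BBBBBRR
BBBBBBB
BKKKBBB
BKKKBBB
BKKKBBB
BKKKBBB
After op 3 fill(2,3,B) [0 cells changed]:
BBBBBRR
BBBBBRR
BBBBBBB
BKKKBBB
BKKKBBB
BKKKBBB
BKKKBBB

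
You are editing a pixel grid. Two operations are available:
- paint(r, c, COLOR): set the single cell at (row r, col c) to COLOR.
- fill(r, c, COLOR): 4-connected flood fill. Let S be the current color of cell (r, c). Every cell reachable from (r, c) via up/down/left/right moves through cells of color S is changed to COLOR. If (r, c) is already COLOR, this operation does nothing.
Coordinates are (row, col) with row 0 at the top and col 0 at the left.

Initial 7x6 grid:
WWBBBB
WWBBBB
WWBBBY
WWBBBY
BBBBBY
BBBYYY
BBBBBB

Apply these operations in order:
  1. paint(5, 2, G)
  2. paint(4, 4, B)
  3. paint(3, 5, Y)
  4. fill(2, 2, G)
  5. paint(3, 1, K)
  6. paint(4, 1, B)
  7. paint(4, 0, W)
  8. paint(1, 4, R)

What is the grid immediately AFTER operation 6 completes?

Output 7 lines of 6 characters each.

Answer: WWGGGG
WWGGGG
WWGGGY
WKGGGY
GBGGGY
GGGYYY
GGGGGG

Derivation:
After op 1 paint(5,2,G):
WWBBBB
WWBBBB
WWBBBY
WWBBBY
BBBBBY
BBGYYY
BBBBBB
After op 2 paint(4,4,B):
WWBBBB
WWBBBB
WWBBBY
WWBBBY
BBBBBY
BBGYYY
BBBBBB
After op 3 paint(3,5,Y):
WWBBBB
WWBBBB
WWBBBY
WWBBBY
BBBBBY
BBGYYY
BBBBBB
After op 4 fill(2,2,G) [27 cells changed]:
WWGGGG
WWGGGG
WWGGGY
WWGGGY
GGGGGY
GGGYYY
GGGGGG
After op 5 paint(3,1,K):
WWGGGG
WWGGGG
WWGGGY
WKGGGY
GGGGGY
GGGYYY
GGGGGG
After op 6 paint(4,1,B):
WWGGGG
WWGGGG
WWGGGY
WKGGGY
GBGGGY
GGGYYY
GGGGGG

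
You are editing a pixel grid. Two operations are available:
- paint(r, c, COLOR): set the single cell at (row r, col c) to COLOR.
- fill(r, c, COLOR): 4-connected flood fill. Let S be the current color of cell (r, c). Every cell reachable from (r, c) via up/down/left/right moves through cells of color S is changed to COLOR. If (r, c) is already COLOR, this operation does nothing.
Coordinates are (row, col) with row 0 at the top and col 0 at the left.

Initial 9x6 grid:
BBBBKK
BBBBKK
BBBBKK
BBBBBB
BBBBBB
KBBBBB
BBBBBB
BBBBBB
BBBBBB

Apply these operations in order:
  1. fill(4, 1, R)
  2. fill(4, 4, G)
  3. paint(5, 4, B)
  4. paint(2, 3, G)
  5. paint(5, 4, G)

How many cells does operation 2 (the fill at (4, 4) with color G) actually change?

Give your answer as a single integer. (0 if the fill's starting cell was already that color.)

Answer: 47

Derivation:
After op 1 fill(4,1,R) [47 cells changed]:
RRRRKK
RRRRKK
RRRRKK
RRRRRR
RRRRRR
KRRRRR
RRRRRR
RRRRRR
RRRRRR
After op 2 fill(4,4,G) [47 cells changed]:
GGGGKK
GGGGKK
GGGGKK
GGGGGG
GGGGGG
KGGGGG
GGGGGG
GGGGGG
GGGGGG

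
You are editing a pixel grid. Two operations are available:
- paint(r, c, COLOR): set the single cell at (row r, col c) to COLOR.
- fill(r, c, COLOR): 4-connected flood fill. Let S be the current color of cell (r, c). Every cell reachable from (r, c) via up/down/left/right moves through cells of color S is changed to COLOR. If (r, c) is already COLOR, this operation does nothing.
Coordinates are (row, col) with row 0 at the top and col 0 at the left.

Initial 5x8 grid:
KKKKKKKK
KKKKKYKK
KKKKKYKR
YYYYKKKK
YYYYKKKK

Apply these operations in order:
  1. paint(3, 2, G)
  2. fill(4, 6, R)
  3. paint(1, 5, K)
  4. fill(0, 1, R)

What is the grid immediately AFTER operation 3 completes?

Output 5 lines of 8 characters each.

After op 1 paint(3,2,G):
KKKKKKKK
KKKKKYKK
KKKKKYKR
YYGYKKKK
YYYYKKKK
After op 2 fill(4,6,R) [29 cells changed]:
RRRRRRRR
RRRRRYRR
RRRRRYRR
YYGYRRRR
YYYYRRRR
After op 3 paint(1,5,K):
RRRRRRRR
RRRRRKRR
RRRRRYRR
YYGYRRRR
YYYYRRRR

Answer: RRRRRRRR
RRRRRKRR
RRRRRYRR
YYGYRRRR
YYYYRRRR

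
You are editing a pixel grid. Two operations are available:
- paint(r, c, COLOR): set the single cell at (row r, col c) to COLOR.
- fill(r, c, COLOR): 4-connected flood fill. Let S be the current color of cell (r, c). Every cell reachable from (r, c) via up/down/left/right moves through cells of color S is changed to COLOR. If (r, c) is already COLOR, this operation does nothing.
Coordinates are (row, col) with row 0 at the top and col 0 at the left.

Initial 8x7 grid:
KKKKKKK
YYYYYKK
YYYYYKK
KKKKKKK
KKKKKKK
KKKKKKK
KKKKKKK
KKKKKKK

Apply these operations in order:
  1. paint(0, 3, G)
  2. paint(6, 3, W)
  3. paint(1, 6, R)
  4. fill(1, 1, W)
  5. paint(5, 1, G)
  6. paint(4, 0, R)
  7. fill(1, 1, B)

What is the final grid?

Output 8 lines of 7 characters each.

Answer: KKKGKKK
BBBBBKR
BBBBBKK
KKKKKKK
RKKKKKK
KGKKKKK
KKKWKKK
KKKKKKK

Derivation:
After op 1 paint(0,3,G):
KKKGKKK
YYYYYKK
YYYYYKK
KKKKKKK
KKKKKKK
KKKKKKK
KKKKKKK
KKKKKKK
After op 2 paint(6,3,W):
KKKGKKK
YYYYYKK
YYYYYKK
KKKKKKK
KKKKKKK
KKKKKKK
KKKWKKK
KKKKKKK
After op 3 paint(1,6,R):
KKKGKKK
YYYYYKR
YYYYYKK
KKKKKKK
KKKKKKK
KKKKKKK
KKKWKKK
KKKKKKK
After op 4 fill(1,1,W) [10 cells changed]:
KKKGKKK
WWWWWKR
WWWWWKK
KKKKKKK
KKKKKKK
KKKKKKK
KKKWKKK
KKKKKKK
After op 5 paint(5,1,G):
KKKGKKK
WWWWWKR
WWWWWKK
KKKKKKK
KKKKKKK
KGKKKKK
KKKWKKK
KKKKKKK
After op 6 paint(4,0,R):
KKKGKKK
WWWWWKR
WWWWWKK
KKKKKKK
RKKKKKK
KGKKKKK
KKKWKKK
KKKKKKK
After op 7 fill(1,1,B) [10 cells changed]:
KKKGKKK
BBBBBKR
BBBBBKK
KKKKKKK
RKKKKKK
KGKKKKK
KKKWKKK
KKKKKKK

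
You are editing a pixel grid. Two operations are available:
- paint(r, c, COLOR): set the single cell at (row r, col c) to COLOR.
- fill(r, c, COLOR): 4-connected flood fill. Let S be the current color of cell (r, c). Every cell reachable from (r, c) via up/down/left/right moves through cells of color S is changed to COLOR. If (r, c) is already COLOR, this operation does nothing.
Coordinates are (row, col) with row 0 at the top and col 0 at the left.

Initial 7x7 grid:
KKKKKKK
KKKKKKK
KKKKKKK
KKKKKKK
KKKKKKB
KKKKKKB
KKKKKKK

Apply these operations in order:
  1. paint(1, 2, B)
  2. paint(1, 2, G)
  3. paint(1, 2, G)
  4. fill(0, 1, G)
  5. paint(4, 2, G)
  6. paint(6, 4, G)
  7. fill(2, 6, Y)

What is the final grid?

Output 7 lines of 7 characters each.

After op 1 paint(1,2,B):
KKKKKKK
KKBKKKK
KKKKKKK
KKKKKKK
KKKKKKB
KKKKKKB
KKKKKKK
After op 2 paint(1,2,G):
KKKKKKK
KKGKKKK
KKKKKKK
KKKKKKK
KKKKKKB
KKKKKKB
KKKKKKK
After op 3 paint(1,2,G):
KKKKKKK
KKGKKKK
KKKKKKK
KKKKKKK
KKKKKKB
KKKKKKB
KKKKKKK
After op 4 fill(0,1,G) [46 cells changed]:
GGGGGGG
GGGGGGG
GGGGGGG
GGGGGGG
GGGGGGB
GGGGGGB
GGGGGGG
After op 5 paint(4,2,G):
GGGGGGG
GGGGGGG
GGGGGGG
GGGGGGG
GGGGGGB
GGGGGGB
GGGGGGG
After op 6 paint(6,4,G):
GGGGGGG
GGGGGGG
GGGGGGG
GGGGGGG
GGGGGGB
GGGGGGB
GGGGGGG
After op 7 fill(2,6,Y) [47 cells changed]:
YYYYYYY
YYYYYYY
YYYYYYY
YYYYYYY
YYYYYYB
YYYYYYB
YYYYYYY

Answer: YYYYYYY
YYYYYYY
YYYYYYY
YYYYYYY
YYYYYYB
YYYYYYB
YYYYYYY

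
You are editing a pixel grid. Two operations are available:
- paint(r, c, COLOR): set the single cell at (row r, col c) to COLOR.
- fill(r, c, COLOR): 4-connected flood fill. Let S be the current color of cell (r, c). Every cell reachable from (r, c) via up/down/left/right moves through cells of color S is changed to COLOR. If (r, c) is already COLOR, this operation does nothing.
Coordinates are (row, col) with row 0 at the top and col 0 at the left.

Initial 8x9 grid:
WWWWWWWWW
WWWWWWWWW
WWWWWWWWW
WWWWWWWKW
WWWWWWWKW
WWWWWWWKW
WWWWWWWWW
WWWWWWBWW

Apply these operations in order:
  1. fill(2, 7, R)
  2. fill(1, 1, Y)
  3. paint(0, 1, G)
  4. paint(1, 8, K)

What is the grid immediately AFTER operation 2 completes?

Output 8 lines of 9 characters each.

Answer: YYYYYYYYY
YYYYYYYYY
YYYYYYYYY
YYYYYYYKY
YYYYYYYKY
YYYYYYYKY
YYYYYYYYY
YYYYYYBYY

Derivation:
After op 1 fill(2,7,R) [68 cells changed]:
RRRRRRRRR
RRRRRRRRR
RRRRRRRRR
RRRRRRRKR
RRRRRRRKR
RRRRRRRKR
RRRRRRRRR
RRRRRRBRR
After op 2 fill(1,1,Y) [68 cells changed]:
YYYYYYYYY
YYYYYYYYY
YYYYYYYYY
YYYYYYYKY
YYYYYYYKY
YYYYYYYKY
YYYYYYYYY
YYYYYYBYY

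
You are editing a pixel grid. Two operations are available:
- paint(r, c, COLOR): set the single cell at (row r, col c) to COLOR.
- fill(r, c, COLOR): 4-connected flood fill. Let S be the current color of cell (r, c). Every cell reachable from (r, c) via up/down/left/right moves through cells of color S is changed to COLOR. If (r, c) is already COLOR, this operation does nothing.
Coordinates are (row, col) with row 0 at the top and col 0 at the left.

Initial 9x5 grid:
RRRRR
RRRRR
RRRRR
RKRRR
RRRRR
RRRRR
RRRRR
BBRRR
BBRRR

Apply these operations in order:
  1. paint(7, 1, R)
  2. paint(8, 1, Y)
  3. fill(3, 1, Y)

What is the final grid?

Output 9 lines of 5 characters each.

After op 1 paint(7,1,R):
RRRRR
RRRRR
RRRRR
RKRRR
RRRRR
RRRRR
RRRRR
BRRRR
BBRRR
After op 2 paint(8,1,Y):
RRRRR
RRRRR
RRRRR
RKRRR
RRRRR
RRRRR
RRRRR
BRRRR
BYRRR
After op 3 fill(3,1,Y) [1 cells changed]:
RRRRR
RRRRR
RRRRR
RYRRR
RRRRR
RRRRR
RRRRR
BRRRR
BYRRR

Answer: RRRRR
RRRRR
RRRRR
RYRRR
RRRRR
RRRRR
RRRRR
BRRRR
BYRRR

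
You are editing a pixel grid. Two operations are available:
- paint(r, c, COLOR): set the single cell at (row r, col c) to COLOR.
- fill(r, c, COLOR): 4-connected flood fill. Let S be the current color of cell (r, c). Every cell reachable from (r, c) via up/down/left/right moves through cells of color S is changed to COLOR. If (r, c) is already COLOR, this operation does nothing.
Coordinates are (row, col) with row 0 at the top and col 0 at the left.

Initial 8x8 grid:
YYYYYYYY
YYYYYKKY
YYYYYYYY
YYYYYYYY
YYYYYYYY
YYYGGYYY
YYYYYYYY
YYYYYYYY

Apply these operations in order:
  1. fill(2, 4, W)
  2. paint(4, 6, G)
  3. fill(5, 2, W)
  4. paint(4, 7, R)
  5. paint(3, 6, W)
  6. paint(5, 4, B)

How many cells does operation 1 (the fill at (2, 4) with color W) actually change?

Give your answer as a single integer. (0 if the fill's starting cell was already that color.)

After op 1 fill(2,4,W) [60 cells changed]:
WWWWWWWW
WWWWWKKW
WWWWWWWW
WWWWWWWW
WWWWWWWW
WWWGGWWW
WWWWWWWW
WWWWWWWW

Answer: 60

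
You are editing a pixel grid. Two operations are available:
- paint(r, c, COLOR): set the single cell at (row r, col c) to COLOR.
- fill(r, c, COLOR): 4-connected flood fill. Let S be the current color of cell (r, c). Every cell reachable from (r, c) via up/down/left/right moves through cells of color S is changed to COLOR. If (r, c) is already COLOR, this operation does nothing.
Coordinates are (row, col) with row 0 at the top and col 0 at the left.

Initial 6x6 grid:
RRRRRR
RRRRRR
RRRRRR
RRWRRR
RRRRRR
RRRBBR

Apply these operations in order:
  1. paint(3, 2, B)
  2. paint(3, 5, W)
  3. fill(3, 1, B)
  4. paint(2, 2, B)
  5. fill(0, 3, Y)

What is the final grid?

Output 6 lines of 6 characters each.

After op 1 paint(3,2,B):
RRRRRR
RRRRRR
RRRRRR
RRBRRR
RRRRRR
RRRBBR
After op 2 paint(3,5,W):
RRRRRR
RRRRRR
RRRRRR
RRBRRW
RRRRRR
RRRBBR
After op 3 fill(3,1,B) [32 cells changed]:
BBBBBB
BBBBBB
BBBBBB
BBBBBW
BBBBBB
BBBBBB
After op 4 paint(2,2,B):
BBBBBB
BBBBBB
BBBBBB
BBBBBW
BBBBBB
BBBBBB
After op 5 fill(0,3,Y) [35 cells changed]:
YYYYYY
YYYYYY
YYYYYY
YYYYYW
YYYYYY
YYYYYY

Answer: YYYYYY
YYYYYY
YYYYYY
YYYYYW
YYYYYY
YYYYYY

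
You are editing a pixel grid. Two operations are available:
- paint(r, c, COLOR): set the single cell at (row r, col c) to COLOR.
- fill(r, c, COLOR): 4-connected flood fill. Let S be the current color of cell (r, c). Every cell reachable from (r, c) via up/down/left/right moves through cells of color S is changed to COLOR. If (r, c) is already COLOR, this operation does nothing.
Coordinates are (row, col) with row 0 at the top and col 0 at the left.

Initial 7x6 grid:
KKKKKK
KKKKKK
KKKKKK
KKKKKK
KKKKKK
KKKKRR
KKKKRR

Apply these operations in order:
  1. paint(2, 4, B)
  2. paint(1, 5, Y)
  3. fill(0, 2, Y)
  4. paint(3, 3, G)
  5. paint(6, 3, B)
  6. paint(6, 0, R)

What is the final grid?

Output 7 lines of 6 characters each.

After op 1 paint(2,4,B):
KKKKKK
KKKKKK
KKKKBK
KKKKKK
KKKKKK
KKKKRR
KKKKRR
After op 2 paint(1,5,Y):
KKKKKK
KKKKKY
KKKKBK
KKKKKK
KKKKKK
KKKKRR
KKKKRR
After op 3 fill(0,2,Y) [36 cells changed]:
YYYYYY
YYYYYY
YYYYBY
YYYYYY
YYYYYY
YYYYRR
YYYYRR
After op 4 paint(3,3,G):
YYYYYY
YYYYYY
YYYYBY
YYYGYY
YYYYYY
YYYYRR
YYYYRR
After op 5 paint(6,3,B):
YYYYYY
YYYYYY
YYYYBY
YYYGYY
YYYYYY
YYYYRR
YYYBRR
After op 6 paint(6,0,R):
YYYYYY
YYYYYY
YYYYBY
YYYGYY
YYYYYY
YYYYRR
RYYBRR

Answer: YYYYYY
YYYYYY
YYYYBY
YYYGYY
YYYYYY
YYYYRR
RYYBRR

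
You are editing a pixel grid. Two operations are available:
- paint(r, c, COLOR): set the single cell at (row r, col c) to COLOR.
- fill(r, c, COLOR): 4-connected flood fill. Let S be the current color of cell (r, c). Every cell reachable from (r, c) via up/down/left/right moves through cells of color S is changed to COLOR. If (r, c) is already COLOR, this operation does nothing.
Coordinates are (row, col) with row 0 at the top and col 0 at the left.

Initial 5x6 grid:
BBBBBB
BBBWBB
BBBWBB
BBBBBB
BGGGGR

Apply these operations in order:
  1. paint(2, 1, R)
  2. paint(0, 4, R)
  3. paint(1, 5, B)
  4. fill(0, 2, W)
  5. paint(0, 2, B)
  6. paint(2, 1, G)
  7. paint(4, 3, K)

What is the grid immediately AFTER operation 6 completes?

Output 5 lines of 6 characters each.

Answer: WWBWRW
WWWWWW
WGWWWW
WWWWWW
WGGGGR

Derivation:
After op 1 paint(2,1,R):
BBBBBB
BBBWBB
BRBWBB
BBBBBB
BGGGGR
After op 2 paint(0,4,R):
BBBBRB
BBBWBB
BRBWBB
BBBBBB
BGGGGR
After op 3 paint(1,5,B):
BBBBRB
BBBWBB
BRBWBB
BBBBBB
BGGGGR
After op 4 fill(0,2,W) [21 cells changed]:
WWWWRW
WWWWWW
WRWWWW
WWWWWW
WGGGGR
After op 5 paint(0,2,B):
WWBWRW
WWWWWW
WRWWWW
WWWWWW
WGGGGR
After op 6 paint(2,1,G):
WWBWRW
WWWWWW
WGWWWW
WWWWWW
WGGGGR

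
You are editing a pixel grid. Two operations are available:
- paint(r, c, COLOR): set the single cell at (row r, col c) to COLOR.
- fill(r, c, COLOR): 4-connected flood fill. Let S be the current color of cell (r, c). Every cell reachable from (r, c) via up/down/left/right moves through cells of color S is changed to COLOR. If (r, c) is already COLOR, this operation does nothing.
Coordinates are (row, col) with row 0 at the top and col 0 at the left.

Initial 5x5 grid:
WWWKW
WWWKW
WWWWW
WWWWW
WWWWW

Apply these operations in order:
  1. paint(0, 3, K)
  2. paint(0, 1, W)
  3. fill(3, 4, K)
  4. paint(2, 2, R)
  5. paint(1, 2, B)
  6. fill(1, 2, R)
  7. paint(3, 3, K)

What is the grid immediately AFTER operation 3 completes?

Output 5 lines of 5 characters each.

Answer: KKKKK
KKKKK
KKKKK
KKKKK
KKKKK

Derivation:
After op 1 paint(0,3,K):
WWWKW
WWWKW
WWWWW
WWWWW
WWWWW
After op 2 paint(0,1,W):
WWWKW
WWWKW
WWWWW
WWWWW
WWWWW
After op 3 fill(3,4,K) [23 cells changed]:
KKKKK
KKKKK
KKKKK
KKKKK
KKKKK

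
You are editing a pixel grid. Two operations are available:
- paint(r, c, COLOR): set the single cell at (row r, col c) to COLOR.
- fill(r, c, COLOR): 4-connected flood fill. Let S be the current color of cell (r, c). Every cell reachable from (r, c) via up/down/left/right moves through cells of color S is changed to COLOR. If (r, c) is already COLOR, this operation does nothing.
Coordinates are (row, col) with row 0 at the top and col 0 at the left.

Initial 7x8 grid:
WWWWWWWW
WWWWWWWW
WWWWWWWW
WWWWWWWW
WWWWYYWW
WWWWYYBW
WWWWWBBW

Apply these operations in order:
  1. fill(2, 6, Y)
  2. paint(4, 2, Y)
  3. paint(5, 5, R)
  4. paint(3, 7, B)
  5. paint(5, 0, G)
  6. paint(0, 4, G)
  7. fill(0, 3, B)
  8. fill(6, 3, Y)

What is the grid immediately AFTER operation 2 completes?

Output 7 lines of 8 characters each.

Answer: YYYYYYYY
YYYYYYYY
YYYYYYYY
YYYYYYYY
YYYYYYYY
YYYYYYBY
YYYYYBBY

Derivation:
After op 1 fill(2,6,Y) [49 cells changed]:
YYYYYYYY
YYYYYYYY
YYYYYYYY
YYYYYYYY
YYYYYYYY
YYYYYYBY
YYYYYBBY
After op 2 paint(4,2,Y):
YYYYYYYY
YYYYYYYY
YYYYYYYY
YYYYYYYY
YYYYYYYY
YYYYYYBY
YYYYYBBY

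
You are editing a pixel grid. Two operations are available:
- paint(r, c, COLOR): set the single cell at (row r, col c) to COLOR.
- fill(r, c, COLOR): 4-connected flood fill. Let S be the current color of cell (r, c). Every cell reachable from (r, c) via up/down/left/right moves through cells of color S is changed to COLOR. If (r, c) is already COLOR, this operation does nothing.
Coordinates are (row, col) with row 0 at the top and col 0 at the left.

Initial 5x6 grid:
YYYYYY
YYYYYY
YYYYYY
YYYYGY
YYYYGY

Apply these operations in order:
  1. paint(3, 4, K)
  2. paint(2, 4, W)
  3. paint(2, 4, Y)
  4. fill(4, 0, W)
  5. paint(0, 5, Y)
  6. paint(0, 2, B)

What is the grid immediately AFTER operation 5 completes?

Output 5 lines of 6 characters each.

Answer: WWWWWY
WWWWWW
WWWWWW
WWWWKW
WWWWGW

Derivation:
After op 1 paint(3,4,K):
YYYYYY
YYYYYY
YYYYYY
YYYYKY
YYYYGY
After op 2 paint(2,4,W):
YYYYYY
YYYYYY
YYYYWY
YYYYKY
YYYYGY
After op 3 paint(2,4,Y):
YYYYYY
YYYYYY
YYYYYY
YYYYKY
YYYYGY
After op 4 fill(4,0,W) [28 cells changed]:
WWWWWW
WWWWWW
WWWWWW
WWWWKW
WWWWGW
After op 5 paint(0,5,Y):
WWWWWY
WWWWWW
WWWWWW
WWWWKW
WWWWGW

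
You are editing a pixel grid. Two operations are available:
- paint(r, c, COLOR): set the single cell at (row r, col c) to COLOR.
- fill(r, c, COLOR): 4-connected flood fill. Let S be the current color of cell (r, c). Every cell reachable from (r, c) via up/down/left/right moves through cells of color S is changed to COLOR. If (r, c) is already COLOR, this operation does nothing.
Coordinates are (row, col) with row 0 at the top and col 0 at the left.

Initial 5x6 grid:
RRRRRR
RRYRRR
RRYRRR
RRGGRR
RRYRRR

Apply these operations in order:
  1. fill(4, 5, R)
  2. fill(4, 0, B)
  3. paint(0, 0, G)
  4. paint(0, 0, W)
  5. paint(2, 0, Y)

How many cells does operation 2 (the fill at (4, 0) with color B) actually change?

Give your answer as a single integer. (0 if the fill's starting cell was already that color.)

After op 1 fill(4,5,R) [0 cells changed]:
RRRRRR
RRYRRR
RRYRRR
RRGGRR
RRYRRR
After op 2 fill(4,0,B) [25 cells changed]:
BBBBBB
BBYBBB
BBYBBB
BBGGBB
BBYBBB

Answer: 25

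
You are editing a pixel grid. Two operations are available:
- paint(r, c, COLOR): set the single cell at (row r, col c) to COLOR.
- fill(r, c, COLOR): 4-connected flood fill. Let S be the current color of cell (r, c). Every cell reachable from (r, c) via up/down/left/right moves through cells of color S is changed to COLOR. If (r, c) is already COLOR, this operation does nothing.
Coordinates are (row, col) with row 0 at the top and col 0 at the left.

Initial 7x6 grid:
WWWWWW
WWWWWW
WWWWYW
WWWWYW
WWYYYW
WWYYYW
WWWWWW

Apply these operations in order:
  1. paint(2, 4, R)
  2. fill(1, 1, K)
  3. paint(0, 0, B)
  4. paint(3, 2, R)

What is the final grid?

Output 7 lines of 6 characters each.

Answer: BKKKKK
KKKKKK
KKKKRK
KKRKYK
KKYYYK
KKYYYK
KKKKKK

Derivation:
After op 1 paint(2,4,R):
WWWWWW
WWWWWW
WWWWRW
WWWWYW
WWYYYW
WWYYYW
WWWWWW
After op 2 fill(1,1,K) [34 cells changed]:
KKKKKK
KKKKKK
KKKKRK
KKKKYK
KKYYYK
KKYYYK
KKKKKK
After op 3 paint(0,0,B):
BKKKKK
KKKKKK
KKKKRK
KKKKYK
KKYYYK
KKYYYK
KKKKKK
After op 4 paint(3,2,R):
BKKKKK
KKKKKK
KKKKRK
KKRKYK
KKYYYK
KKYYYK
KKKKKK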